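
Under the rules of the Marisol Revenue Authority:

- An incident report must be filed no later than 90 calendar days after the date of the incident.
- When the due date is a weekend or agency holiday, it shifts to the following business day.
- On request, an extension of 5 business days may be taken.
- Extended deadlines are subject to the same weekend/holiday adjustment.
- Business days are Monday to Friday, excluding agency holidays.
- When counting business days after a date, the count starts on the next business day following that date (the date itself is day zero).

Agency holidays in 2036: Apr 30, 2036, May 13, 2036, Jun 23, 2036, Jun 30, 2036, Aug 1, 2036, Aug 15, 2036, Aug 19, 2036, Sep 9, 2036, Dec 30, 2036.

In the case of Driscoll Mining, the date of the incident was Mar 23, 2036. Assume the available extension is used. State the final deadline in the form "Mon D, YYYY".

From Mar 23, 2036, 90 calendar days later is Jun 21, 2036.
Jun 21, 2036 is a Saturday, so it moves to the next business day, Jun 24, 2036 (Tuesday).
Applying the 5-business-day extension: 5 business days after Jun 24, 2036 is Jul 2, 2036.
Jul 2, 2036 is a Wednesday and not a listed holiday, so it stands.
Deadline: Jul 2, 2036.

Jul 2, 2036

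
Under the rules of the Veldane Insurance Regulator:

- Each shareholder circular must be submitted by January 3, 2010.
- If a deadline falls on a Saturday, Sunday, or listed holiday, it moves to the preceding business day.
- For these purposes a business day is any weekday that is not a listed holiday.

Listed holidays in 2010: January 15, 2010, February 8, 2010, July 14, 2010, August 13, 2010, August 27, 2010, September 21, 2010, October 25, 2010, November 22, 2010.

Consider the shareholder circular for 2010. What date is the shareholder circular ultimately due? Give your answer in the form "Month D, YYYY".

January 1, 2010

The statutory due date is January 3, 2010.
January 3, 2010 falls on a Sunday. Rolling to the preceding business day gives January 1, 2010, a Friday.
So the filing is due January 1, 2010.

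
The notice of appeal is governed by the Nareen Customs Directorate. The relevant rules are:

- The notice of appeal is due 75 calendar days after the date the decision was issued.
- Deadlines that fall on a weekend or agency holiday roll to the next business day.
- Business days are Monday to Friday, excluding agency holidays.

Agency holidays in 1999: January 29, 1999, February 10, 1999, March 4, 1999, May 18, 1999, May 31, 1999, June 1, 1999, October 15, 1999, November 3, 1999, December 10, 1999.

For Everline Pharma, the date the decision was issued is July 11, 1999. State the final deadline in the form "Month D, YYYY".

Trigger date July 11, 1999 + 75 calendar days = September 24, 1999.
Since September 24, 1999 is a Friday and not a holiday, the date is unchanged.
Final deadline: September 24, 1999.

September 24, 1999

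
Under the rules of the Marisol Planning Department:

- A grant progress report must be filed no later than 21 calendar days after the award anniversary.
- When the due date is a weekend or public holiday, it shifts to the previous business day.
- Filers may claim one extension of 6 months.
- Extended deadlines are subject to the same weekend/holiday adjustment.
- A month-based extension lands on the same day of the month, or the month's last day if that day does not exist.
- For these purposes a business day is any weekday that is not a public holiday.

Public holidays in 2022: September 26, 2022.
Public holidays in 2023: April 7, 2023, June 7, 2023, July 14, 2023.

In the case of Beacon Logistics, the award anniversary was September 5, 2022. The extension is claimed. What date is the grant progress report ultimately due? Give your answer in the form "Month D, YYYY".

21 calendar days after September 5, 2022 is September 26, 2022.
September 26, 2022 is a listed holiday; the preceding business day is September 23, 2022 (Friday).
The 6 months extension carries September 23, 2022 to March 23, 2023.
Since March 23, 2023 is a Thursday and not a holiday, the date is unchanged.
Deadline: March 23, 2023.

March 23, 2023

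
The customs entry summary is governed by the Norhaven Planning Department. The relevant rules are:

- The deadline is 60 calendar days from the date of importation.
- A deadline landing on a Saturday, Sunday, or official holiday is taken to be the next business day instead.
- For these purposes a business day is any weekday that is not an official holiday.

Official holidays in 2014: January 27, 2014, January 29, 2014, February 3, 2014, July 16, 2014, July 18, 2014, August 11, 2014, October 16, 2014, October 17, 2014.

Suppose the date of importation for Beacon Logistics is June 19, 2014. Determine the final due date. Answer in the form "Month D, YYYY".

August 18, 2014

Adding 60 calendar days to June 19, 2014 gives August 18, 2014.
Since August 18, 2014 is a Monday and not a holiday, the date is unchanged.
The final due date is August 18, 2014.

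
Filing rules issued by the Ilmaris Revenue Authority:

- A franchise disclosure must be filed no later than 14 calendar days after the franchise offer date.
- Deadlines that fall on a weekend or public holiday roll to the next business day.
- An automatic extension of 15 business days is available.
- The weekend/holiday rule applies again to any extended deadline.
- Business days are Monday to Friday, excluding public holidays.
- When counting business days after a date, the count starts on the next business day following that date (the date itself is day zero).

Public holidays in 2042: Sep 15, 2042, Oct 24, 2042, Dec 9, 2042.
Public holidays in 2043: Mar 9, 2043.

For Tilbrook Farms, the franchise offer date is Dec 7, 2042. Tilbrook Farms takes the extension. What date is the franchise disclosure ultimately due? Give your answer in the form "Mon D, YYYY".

Jan 12, 2043

Adding 14 calendar days to Dec 7, 2042 gives Dec 21, 2042.
Dec 21, 2042 is a Sunday; the next business day is Dec 22, 2042 (Monday).
Applying the 15-business-day extension: 15 business days after Dec 22, 2042 is Jan 12, 2043.
Jan 12, 2043 is a Monday and not a listed holiday, so it stands.
Final deadline: Jan 12, 2043.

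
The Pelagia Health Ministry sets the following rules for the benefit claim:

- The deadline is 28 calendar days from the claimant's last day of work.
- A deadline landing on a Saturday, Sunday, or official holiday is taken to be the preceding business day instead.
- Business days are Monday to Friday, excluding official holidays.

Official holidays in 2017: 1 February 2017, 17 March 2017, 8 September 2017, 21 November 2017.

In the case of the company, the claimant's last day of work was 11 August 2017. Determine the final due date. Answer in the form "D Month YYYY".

7 September 2017

From 11 August 2017, 28 calendar days later is 8 September 2017.
Because 8 September 2017 is a listed holiday, the deadline becomes 7 September 2017 (Thursday).
Deadline: 7 September 2017.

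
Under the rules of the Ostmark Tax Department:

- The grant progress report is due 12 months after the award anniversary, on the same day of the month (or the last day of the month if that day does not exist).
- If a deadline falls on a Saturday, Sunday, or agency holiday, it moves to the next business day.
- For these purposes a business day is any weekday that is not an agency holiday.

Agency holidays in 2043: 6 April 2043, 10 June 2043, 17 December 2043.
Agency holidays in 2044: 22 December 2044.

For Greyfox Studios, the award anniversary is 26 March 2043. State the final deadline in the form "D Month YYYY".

28 March 2044

Moving 12 months forward from 26 March 2043 on the corresponding day gives 26 March 2044.
Because 26 March 2044 is a Saturday, the deadline becomes 28 March 2044 (Monday).
The final due date is 28 March 2044.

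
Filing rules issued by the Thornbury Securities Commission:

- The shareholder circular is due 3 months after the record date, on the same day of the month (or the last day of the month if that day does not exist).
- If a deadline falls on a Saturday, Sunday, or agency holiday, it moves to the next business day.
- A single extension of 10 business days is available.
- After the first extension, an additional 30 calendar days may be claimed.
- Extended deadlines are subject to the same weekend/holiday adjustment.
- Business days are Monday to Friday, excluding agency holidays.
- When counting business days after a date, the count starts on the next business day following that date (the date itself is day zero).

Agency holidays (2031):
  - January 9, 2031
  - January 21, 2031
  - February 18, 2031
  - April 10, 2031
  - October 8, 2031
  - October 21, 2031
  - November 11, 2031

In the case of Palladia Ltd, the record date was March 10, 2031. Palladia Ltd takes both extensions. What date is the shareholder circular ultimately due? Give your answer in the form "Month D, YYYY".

July 24, 2031

3 months after March 10, 2031, on the same day of the month, is June 10, 2031.
June 10, 2031 falls on a Tuesday, which is a business day, so no adjustment is needed.
Counting 10 further business days from June 10, 2031 reaches June 24, 2031.
June 24, 2031 falls on a Tuesday, which is a business day, so no adjustment is needed.
The 30-calendar-day extension moves the deadline from June 24, 2031 to July 24, 2031.
July 24, 2031 is a Thursday and not a listed holiday, so it stands.
Final deadline: July 24, 2031.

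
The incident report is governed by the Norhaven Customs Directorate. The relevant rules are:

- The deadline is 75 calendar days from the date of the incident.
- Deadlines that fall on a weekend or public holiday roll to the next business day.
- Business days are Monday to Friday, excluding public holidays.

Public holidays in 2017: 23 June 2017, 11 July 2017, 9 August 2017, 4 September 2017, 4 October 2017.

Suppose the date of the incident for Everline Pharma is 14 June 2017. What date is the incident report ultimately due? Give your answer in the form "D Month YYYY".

75 calendar days after 14 June 2017 is 28 August 2017.
28 August 2017 (Monday) is already a business day.
Final deadline: 28 August 2017.

28 August 2017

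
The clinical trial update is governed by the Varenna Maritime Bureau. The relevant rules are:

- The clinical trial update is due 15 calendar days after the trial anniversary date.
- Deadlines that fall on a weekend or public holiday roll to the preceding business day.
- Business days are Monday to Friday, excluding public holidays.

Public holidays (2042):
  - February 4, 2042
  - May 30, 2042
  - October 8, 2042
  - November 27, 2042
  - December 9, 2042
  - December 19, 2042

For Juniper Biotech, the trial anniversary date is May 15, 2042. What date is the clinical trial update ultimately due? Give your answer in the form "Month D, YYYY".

May 29, 2042

Trigger date May 15, 2042 + 15 calendar days = May 30, 2042.
May 30, 2042 is a listed holiday; the preceding business day is May 29, 2042 (Thursday).
Final deadline: May 29, 2042.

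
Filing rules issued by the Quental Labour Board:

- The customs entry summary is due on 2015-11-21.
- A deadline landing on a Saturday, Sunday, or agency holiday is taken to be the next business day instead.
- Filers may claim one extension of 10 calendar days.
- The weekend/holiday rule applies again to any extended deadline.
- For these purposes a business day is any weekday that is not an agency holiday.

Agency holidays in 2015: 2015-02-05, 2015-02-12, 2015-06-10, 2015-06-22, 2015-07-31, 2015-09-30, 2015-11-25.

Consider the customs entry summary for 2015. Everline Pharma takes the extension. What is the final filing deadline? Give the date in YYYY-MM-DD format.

2015-12-03

The statutory due date is 2015-11-21.
2015-11-21 is a Saturday; the next business day is 2015-11-23 (Monday).
Applying the 10-calendar-day extension: 2015-11-23 + 10 days = 2015-12-03.
2015-12-03 (Thursday) is already a business day.
Final deadline: 2015-12-03.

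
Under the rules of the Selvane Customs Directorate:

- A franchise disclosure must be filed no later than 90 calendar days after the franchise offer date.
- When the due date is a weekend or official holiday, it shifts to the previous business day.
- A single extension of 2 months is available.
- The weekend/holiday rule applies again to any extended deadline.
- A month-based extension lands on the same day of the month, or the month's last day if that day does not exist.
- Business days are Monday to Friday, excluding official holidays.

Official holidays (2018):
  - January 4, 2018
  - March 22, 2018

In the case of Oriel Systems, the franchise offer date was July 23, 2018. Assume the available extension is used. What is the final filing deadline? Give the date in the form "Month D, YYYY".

Trigger date July 23, 2018 + 90 calendar days = October 21, 2018.
October 21, 2018 falls on a Sunday. Rolling to the preceding business day gives October 19, 2018, a Friday.
Add 2 months to October 19, 2018: December 19, 2018.
December 19, 2018 is a Wednesday and not a listed holiday, so it stands.
Deadline: December 19, 2018.

December 19, 2018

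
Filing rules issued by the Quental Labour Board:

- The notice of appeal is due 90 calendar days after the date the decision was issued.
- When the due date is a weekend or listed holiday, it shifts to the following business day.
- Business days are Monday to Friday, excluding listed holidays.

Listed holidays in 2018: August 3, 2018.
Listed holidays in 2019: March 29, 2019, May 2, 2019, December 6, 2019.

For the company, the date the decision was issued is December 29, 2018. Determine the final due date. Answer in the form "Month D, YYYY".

April 1, 2019

Adding 90 calendar days to December 29, 2018 gives March 29, 2019.
March 29, 2019 is a listed holiday, so it moves to the next business day, April 1, 2019 (Monday).
So the filing is due April 1, 2019.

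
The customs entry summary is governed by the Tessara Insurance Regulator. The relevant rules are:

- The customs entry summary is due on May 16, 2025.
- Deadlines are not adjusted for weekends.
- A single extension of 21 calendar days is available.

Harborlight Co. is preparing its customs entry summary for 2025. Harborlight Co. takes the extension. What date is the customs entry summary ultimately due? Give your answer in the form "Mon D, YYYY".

Jun 6, 2025

The statutory due date is May 16, 2025.
May 16, 2025 is a Friday; no weekend or holiday adjustment applies.
The 21-calendar-day extension moves the deadline from May 16, 2025 to Jun 6, 2025.
No adjustment is made for weekends or holidays, so Jun 6, 2025 stands.
The final due date is Jun 6, 2025.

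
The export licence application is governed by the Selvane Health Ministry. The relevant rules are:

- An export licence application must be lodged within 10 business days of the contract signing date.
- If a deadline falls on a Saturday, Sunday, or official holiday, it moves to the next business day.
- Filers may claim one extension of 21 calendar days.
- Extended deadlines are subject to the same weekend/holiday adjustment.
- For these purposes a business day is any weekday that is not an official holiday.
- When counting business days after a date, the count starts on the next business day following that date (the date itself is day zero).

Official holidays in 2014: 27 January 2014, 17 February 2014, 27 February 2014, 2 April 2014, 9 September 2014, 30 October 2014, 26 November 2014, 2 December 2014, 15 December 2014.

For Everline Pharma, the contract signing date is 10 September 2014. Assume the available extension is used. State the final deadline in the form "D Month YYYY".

Starting the day after 10 September 2014 and counting 10 business days lands on 24 September 2014.
24 September 2014 (Wednesday) is already a business day.
With the 21-day extension, 24 September 2014 becomes 15 October 2014.
Since 15 October 2014 is a Wednesday and not a holiday, the date is unchanged.
So the filing is due 15 October 2014.

15 October 2014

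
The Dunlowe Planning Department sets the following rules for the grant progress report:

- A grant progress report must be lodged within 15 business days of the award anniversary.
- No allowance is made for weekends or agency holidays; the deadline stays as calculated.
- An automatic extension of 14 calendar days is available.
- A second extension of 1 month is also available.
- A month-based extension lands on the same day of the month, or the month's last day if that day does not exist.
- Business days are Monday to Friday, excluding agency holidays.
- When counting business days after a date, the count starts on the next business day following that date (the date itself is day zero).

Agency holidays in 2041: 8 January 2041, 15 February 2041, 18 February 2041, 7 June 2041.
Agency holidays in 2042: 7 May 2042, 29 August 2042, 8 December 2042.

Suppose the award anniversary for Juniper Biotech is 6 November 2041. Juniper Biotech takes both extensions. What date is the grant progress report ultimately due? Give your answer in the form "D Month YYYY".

11 January 2042

15 business days after 6 November 2041, excluding weekends and holidays, is 27 November 2041.
27 November 2041 is a Wednesday; no weekend or holiday adjustment applies.
The 14-calendar-day extension moves the deadline from 27 November 2041 to 11 December 2041.
11 December 2041 is a Wednesday; no weekend or holiday adjustment applies.
Applying the 1 month extension: 1 month after 11 December 2041 is 11 January 2042.
No adjustment is made for weekends or holidays, so 11 January 2042 stands.
The final due date is 11 January 2042.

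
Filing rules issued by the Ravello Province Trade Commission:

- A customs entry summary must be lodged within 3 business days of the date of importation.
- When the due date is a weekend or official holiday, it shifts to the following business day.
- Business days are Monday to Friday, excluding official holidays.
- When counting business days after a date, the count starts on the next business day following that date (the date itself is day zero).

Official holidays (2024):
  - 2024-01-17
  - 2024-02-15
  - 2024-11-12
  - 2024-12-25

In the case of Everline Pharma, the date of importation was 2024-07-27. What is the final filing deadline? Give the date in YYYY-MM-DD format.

Starting the day after 2024-07-27 and counting 3 business days lands on 2024-07-31.
2024-07-31 (Wednesday) is already a business day.
The final due date is 2024-07-31.

2024-07-31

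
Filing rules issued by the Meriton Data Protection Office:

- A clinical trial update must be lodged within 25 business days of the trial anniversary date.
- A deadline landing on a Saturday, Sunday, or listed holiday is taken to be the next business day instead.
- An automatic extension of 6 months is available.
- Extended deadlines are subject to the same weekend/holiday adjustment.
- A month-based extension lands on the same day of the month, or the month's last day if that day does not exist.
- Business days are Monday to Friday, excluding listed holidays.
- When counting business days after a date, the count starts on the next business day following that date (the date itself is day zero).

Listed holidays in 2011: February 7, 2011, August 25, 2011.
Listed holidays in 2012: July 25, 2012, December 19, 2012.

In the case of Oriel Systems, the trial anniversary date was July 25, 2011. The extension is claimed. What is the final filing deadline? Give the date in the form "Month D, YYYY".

Counting 25 business days after July 25, 2011 (skipping weekends and listed holidays) reaches August 30, 2011.
August 30, 2011 falls on a Tuesday, which is a business day, so no adjustment is needed.
The 6 months extension carries August 30, 2011 to February 29, 2012 (day 30 does not exist in February, so the month's last day is used).
February 29, 2012 (Wednesday) is already a business day.
So the filing is due February 29, 2012.

February 29, 2012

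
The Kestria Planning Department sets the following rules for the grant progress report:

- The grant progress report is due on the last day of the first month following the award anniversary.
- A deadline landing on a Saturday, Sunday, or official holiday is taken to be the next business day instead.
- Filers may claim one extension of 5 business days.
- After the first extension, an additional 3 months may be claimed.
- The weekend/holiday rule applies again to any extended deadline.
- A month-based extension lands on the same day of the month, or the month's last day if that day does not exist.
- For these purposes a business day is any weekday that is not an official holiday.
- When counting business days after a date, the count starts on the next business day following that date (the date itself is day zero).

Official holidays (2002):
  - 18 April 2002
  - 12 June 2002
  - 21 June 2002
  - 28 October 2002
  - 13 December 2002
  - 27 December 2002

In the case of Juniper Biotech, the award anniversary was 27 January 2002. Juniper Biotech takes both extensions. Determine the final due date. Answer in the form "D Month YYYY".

1 month after 27 January 2002 is February 2002; that month ends on 28 February 2002.
28 February 2002 is a Thursday and not a listed holiday, so it stands.
The 5-business-day extension runs from 28 February 2002 to 7 March 2002.
7 March 2002 is a Thursday and not a listed holiday, so it stands.
Applying the 3 months extension: 3 months after 7 March 2002 is 7 June 2002.
7 June 2002 falls on a Friday, which is a business day, so no adjustment is needed.
Deadline: 7 June 2002.

7 June 2002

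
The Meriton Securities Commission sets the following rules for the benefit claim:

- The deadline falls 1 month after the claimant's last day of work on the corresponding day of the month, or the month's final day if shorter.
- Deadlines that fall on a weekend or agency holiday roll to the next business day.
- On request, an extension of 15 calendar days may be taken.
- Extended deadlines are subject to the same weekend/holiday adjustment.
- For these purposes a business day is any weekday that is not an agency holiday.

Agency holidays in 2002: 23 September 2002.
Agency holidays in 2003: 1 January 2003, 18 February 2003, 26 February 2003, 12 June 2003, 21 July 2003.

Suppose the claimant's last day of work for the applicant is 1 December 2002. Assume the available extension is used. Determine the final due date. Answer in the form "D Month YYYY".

17 January 2003

Moving 1 month forward from 1 December 2002 on the corresponding day gives 1 January 2003.
1 January 2003 is a listed holiday; the next business day is 2 January 2003 (Thursday).
Applying the 15-calendar-day extension: 2 January 2003 + 15 days = 17 January 2003.
17 January 2003 (Friday) is already a business day.
Final deadline: 17 January 2003.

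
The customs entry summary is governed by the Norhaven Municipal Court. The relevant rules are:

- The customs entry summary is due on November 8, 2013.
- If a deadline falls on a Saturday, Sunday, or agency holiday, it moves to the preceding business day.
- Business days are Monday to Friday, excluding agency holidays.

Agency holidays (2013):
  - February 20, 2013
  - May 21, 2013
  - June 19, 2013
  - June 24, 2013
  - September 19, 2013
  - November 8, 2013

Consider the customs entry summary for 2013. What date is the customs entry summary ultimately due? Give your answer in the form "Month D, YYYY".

The stated deadline is November 8, 2013.
November 8, 2013 is a listed holiday, so it moves to the preceding business day, November 7, 2013 (Thursday).
The final due date is November 7, 2013.

November 7, 2013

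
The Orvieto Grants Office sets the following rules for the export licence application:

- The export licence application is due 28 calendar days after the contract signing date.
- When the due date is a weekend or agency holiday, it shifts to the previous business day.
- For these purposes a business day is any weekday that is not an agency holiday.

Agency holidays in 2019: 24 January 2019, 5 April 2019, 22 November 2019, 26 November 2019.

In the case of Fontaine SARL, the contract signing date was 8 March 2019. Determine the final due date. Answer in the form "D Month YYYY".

4 April 2019

Trigger date 8 March 2019 + 28 calendar days = 5 April 2019.
5 April 2019 falls on a listed holiday. Rolling to the preceding business day gives 4 April 2019, a Thursday.
Final deadline: 4 April 2019.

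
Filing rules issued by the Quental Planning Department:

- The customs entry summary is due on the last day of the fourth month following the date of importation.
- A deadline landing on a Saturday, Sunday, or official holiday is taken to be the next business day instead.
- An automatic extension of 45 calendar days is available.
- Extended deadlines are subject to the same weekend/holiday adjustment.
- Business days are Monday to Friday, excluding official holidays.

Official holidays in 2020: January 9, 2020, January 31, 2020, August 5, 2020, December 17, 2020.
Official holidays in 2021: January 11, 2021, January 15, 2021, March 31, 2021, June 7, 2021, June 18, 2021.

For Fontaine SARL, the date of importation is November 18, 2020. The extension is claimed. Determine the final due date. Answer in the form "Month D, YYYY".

May 17, 2021

4 months after November 18, 2020 is March 2021; that month ends on March 31, 2021.
Because March 31, 2021 is a listed holiday, the deadline becomes April 1, 2021 (Thursday).
With the 45-day extension, April 1, 2021 becomes May 16, 2021.
May 16, 2021 falls on a Sunday. Rolling to the next business day gives May 17, 2021, a Monday.
So the filing is due May 17, 2021.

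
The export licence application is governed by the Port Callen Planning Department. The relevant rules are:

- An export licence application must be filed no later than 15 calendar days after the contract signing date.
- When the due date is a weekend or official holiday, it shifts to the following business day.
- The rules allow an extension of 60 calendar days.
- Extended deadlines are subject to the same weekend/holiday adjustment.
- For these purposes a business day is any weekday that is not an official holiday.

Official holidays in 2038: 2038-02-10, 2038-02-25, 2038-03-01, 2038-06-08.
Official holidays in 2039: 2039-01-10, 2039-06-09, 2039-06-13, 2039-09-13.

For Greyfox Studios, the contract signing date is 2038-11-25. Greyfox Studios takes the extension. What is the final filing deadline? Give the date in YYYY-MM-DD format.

Trigger date 2038-11-25 + 15 calendar days = 2038-12-10.
2038-12-10 is a Friday and not a listed holiday, so it stands.
Add the 60 calendar-day extension to 2038-12-10: 2039-02-08.
Since 2039-02-08 is a Tuesday and not a holiday, the date is unchanged.
The final due date is 2039-02-08.

2039-02-08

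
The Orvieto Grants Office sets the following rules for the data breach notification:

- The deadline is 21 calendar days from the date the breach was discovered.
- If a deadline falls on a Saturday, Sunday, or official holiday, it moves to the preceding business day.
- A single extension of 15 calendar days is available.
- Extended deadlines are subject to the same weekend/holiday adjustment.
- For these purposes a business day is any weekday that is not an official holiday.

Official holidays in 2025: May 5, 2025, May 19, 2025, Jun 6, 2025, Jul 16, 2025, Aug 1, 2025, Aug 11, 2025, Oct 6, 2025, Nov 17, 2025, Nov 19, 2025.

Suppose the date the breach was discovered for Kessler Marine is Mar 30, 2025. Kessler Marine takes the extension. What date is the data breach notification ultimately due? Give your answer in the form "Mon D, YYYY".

From Mar 30, 2025, 21 calendar days later is Apr 20, 2025.
Apr 20, 2025 falls on a Sunday. Rolling to the preceding business day gives Apr 18, 2025, a Friday.
The 15-calendar-day extension moves the deadline from Apr 18, 2025 to May 3, 2025.
May 3, 2025 falls on a Saturday. Rolling to the preceding business day gives May 2, 2025, a Friday.
Deadline: May 2, 2025.

May 2, 2025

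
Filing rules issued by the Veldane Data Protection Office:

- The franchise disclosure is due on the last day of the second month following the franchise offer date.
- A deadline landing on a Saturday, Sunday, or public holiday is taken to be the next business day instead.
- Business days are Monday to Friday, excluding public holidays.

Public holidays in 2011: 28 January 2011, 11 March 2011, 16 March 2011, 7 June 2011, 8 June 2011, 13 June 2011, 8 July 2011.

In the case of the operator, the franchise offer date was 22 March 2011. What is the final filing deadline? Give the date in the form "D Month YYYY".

2 months after 22 March 2011 falls in May 2011; the last day of that month is 31 May 2011.
31 May 2011 falls on a Tuesday, which is a business day, so no adjustment is needed.
Deadline: 31 May 2011.

31 May 2011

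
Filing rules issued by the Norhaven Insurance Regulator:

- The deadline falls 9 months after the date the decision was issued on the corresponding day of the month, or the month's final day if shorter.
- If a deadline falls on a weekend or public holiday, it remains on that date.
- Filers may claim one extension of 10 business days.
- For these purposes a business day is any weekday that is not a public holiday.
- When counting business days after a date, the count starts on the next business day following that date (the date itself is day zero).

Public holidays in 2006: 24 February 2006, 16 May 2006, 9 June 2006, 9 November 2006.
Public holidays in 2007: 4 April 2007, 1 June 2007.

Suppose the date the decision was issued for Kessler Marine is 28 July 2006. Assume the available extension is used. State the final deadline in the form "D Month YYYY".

9 months after 28 July 2006, on the same day of the month, is 28 April 2007.
No adjustment is made for weekends or holidays, so 28 April 2007 stands.
Applying the 10-business-day extension: 10 business days after 28 April 2007 is 11 May 2007.
No adjustment is made for weekends or holidays, so 11 May 2007 stands.
The final due date is 11 May 2007.

11 May 2007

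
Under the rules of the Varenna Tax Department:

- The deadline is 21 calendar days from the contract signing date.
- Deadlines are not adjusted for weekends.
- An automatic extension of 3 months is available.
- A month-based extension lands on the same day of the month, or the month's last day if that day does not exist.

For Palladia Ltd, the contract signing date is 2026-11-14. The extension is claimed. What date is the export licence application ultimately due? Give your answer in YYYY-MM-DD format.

21 calendar days after 2026-11-14 is 2026-12-05.
2026-12-05 falls on a Saturday. The rules make no weekend/holiday allowance, so it remains 2026-12-05.
Add 3 months to 2026-12-05: 2027-03-05.
2027-03-05 falls on a Friday. The rules make no weekend/holiday allowance, so it remains 2027-03-05.
So the filing is due 2027-03-05.

2027-03-05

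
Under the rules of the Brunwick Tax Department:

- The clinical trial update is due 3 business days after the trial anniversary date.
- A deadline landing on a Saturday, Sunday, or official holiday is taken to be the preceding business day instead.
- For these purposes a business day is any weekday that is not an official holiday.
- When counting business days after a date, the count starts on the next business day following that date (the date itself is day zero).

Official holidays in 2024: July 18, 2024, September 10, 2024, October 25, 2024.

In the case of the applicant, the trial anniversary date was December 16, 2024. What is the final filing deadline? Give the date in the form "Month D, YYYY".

Starting the day after December 16, 2024 and counting 3 business days lands on December 19, 2024.
Since December 19, 2024 is a Thursday and not a holiday, the date is unchanged.
Deadline: December 19, 2024.

December 19, 2024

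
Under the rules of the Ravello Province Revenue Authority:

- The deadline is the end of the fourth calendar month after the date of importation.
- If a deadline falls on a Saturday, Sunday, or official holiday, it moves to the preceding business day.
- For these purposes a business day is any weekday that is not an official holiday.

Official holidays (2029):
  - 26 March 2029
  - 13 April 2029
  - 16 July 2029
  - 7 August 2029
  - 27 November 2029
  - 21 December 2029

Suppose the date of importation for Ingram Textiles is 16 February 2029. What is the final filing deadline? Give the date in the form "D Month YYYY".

4 months after 16 February 2029 falls in June 2029; the last day of that month is 30 June 2029.
30 June 2029 is a Saturday, so it moves to the preceding business day, 29 June 2029 (Friday).
Deadline: 29 June 2029.

29 June 2029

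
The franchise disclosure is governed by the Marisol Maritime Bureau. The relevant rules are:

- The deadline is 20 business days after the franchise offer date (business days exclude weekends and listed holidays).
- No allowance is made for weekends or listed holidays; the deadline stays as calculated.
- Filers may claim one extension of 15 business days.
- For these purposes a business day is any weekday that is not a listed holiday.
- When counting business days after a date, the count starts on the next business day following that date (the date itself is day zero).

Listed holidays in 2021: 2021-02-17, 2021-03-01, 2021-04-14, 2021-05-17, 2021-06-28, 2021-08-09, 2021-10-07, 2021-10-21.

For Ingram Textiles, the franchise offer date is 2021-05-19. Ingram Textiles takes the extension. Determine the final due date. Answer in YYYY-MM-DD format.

2021-07-08

Starting the day after 2021-05-19 and counting 20 business days lands on 2021-06-16.
No adjustment is made for weekends or holidays, so 2021-06-16 stands.
Applying the 15-business-day extension: 15 business days after 2021-06-16 is 2021-07-08.
2021-07-08 is a Thursday; no weekend or holiday adjustment applies.
Deadline: 2021-07-08.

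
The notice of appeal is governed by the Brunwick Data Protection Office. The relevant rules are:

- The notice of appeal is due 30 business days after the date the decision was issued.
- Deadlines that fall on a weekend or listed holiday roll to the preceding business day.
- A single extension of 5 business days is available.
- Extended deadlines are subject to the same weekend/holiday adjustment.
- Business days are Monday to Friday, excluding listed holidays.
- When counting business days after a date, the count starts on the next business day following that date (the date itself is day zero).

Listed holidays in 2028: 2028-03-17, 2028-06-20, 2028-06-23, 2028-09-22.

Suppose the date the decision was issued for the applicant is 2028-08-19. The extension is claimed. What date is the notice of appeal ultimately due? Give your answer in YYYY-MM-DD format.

2028-10-09

Counting 30 business days after 2028-08-19 (skipping weekends and listed holidays) reaches 2028-10-02.
2028-10-02 falls on a Monday, which is a business day, so no adjustment is needed.
Applying the 5-business-day extension: 5 business days after 2028-10-02 is 2028-10-09.
Since 2028-10-09 is a Monday and not a holiday, the date is unchanged.
So the filing is due 2028-10-09.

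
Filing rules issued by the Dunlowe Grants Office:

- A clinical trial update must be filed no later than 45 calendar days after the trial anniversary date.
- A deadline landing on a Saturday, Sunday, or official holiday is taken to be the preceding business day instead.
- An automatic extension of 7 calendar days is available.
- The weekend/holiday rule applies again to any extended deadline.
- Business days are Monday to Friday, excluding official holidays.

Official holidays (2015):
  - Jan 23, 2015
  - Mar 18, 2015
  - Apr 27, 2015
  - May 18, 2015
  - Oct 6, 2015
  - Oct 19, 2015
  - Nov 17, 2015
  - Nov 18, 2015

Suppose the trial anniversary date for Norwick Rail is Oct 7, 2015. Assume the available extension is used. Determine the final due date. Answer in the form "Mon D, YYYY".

Nov 27, 2015

From Oct 7, 2015, 45 calendar days later is Nov 21, 2015.
Nov 21, 2015 is a Saturday, so it moves to the preceding business day, Nov 20, 2015 (Friday).
Add the 7 calendar-day extension to Nov 20, 2015: Nov 27, 2015.
Nov 27, 2015 (Friday) is already a business day.
So the filing is due Nov 27, 2015.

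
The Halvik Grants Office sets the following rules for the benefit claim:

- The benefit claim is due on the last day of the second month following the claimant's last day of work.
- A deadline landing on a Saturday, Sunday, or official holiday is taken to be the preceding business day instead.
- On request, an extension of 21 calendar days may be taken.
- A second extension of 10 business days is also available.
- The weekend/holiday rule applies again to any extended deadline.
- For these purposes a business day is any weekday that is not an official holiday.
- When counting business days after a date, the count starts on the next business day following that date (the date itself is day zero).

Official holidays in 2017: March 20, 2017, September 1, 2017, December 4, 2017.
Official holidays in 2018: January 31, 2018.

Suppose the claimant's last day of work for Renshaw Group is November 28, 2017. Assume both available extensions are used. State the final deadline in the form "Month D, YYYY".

2 months after November 28, 2017 is January 2018; that month ends on January 31, 2018.
Because January 31, 2018 is a listed holiday, the deadline becomes January 30, 2018 (Tuesday).
Add the 21 calendar-day extension to January 30, 2018: February 20, 2018.
February 20, 2018 is a Tuesday and not a listed holiday, so it stands.
Applying the 10-business-day extension: 10 business days after February 20, 2018 is March 6, 2018.
March 6, 2018 (Tuesday) is already a business day.
Final deadline: March 6, 2018.

March 6, 2018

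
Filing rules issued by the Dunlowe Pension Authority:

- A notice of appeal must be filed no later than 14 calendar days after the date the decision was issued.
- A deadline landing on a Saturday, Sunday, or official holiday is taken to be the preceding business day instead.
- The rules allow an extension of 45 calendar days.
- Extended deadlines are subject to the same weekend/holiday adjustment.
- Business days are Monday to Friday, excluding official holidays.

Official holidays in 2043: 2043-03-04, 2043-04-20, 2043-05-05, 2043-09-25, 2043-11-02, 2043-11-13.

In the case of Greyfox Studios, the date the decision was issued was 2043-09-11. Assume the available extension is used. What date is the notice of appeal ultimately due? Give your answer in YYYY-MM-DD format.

2043-11-06

14 calendar days after 2043-09-11 is 2043-09-25.
2043-09-25 is a listed holiday; the preceding business day is 2043-09-24 (Thursday).
Add the 45 calendar-day extension to 2043-09-24: 2043-11-08.
2043-11-08 is a Sunday; the preceding business day is 2043-11-06 (Friday).
Deadline: 2043-11-06.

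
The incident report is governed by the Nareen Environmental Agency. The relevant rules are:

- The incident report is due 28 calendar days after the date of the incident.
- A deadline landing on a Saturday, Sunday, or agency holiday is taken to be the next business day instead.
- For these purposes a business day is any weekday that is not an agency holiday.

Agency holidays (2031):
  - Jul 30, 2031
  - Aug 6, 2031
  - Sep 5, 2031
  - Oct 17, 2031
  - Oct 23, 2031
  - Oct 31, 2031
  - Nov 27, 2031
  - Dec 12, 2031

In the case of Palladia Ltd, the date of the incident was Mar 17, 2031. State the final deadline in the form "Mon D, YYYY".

Apr 14, 2031

Trigger date Mar 17, 2031 + 28 calendar days = Apr 14, 2031.
Apr 14, 2031 falls on a Monday, which is a business day, so no adjustment is needed.
Deadline: Apr 14, 2031.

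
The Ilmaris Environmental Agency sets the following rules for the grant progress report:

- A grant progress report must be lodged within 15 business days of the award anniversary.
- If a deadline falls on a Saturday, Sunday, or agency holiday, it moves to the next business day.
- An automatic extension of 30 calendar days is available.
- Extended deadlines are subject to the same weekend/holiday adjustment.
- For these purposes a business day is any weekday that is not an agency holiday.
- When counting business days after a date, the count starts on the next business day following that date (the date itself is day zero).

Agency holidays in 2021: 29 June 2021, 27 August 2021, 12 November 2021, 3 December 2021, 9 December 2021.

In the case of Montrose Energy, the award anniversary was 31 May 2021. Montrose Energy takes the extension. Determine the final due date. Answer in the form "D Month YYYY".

Starting the day after 31 May 2021 and counting 15 business days lands on 21 June 2021.
21 June 2021 falls on a Monday, which is a business day, so no adjustment is needed.
Add the 30 calendar-day extension to 21 June 2021: 21 July 2021.
21 July 2021 falls on a Wednesday, which is a business day, so no adjustment is needed.
The final due date is 21 July 2021.

21 July 2021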